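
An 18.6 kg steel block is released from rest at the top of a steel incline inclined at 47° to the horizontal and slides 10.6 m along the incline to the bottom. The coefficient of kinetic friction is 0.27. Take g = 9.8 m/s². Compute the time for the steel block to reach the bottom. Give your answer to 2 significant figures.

2.0 s

The weight component along the incline is mg sin 47° = 133.311 N and the normal force is N = mg cos 47° = 124.315 N.
Friction up the slope is f = μN = 0.27 × 124.315 = 33.565 N, so the net downslope force is 133.311 − 33.565 = 99.746 N and a = 99.746 / 18.6 = 5.3627 m/s².
Starting from rest, L = ½at², so t = √(2L/a) = √(2 × 10.6 / 5.3627) = 1.9883 s.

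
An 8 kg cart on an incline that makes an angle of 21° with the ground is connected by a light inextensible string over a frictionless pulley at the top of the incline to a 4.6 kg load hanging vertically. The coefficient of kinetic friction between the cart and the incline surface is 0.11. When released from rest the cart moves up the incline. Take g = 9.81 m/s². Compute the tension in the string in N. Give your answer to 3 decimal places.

41.862 N

For the cart on the incline: the weight component along the slope is m₁g sin 21° = 8 × 9.81 × 0.3584 = 28.127 N and the normal force is N = m₁g cos 21° = 73.267 N.
Kinetic friction opposes the cart's motion up the incline: f = μN = 0.11 × 73.267 = 8.059 N acting down the slope.
Newton's second law for the cart (up-slope positive): T − 28.127 − 8.059 = 8 a. For the hanging load (downward positive): 4.6 × 9.81 − T = 4.6 a.
Adding the two equations eliminates T: 8.940 = 12.6 a, so a = 0.7095 m/s².
Then from the hanging load's equation, T = 4.6 × (9.81 − 0.7095) = 41.862 N.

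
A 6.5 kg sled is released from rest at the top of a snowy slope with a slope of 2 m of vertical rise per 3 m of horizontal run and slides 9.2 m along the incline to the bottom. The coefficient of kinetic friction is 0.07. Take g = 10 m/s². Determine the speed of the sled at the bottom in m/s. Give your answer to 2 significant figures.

The weight component along the incline is mg sin 33.69° = 36.056 N and the normal force is N = mg cos 33.69° = 54.083 N.
Friction up the slope is f = μN = 0.07 × 54.083 = 3.786 N, so the net downslope force is 36.056 − 3.786 = 32.270 N and a = 32.270 / 6.5 = 4.9646 m/s².
Starting from rest over a distance of 9.2 m, v² = 2aL = 2 × 4.9646 × 9.2 = 91.3486, so v = 9.5576 m/s.

9.6 m/s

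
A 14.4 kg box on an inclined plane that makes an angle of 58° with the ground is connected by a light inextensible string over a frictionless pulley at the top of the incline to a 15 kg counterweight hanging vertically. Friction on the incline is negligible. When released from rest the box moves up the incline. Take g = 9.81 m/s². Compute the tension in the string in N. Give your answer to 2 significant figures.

130 N

For the box on the incline: the weight component along the slope is m₁g sin 58° = 14.4 × 9.81 × 0.8480 = 119.792 N and the normal force is N = m₁g cos 58° = 74.859 N.
Newton's second law for the box (up-slope positive): T − 119.792 = 14.4 a. For the hanging counterweight (downward positive): 15 × 9.81 − T = 15 a.
Adding the two equations eliminates T: 27.358 = 29.4 a, so a = 0.9305 m/s².
Then from the hanging counterweight's equation, T = 15 × (9.81 − 0.9305) = 133.192 N.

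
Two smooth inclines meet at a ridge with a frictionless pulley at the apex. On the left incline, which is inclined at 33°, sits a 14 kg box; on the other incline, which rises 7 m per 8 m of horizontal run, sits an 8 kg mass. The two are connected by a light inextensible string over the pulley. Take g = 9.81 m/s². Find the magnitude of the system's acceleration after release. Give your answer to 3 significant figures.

1.05 m/s²

Resolve each weight along its own incline: the 14 kg mass has component 14 × 9.81 × sin 33° = 74.801 N down its slope, and the 8 kg mass has 8 × 9.81 × sin 41.19° = 51.679 N down its slope.
The 14 kg side's 74.801 N exceeds the other side's 51.679 N, so that mass slides down and the 8 kg mass slides up. Taking that direction as positive, Newton's second law for the whole system gives 74.801 − 51.679 = (14 + 8) a, so a = 23.122 / 22 = 1.0510 m/s².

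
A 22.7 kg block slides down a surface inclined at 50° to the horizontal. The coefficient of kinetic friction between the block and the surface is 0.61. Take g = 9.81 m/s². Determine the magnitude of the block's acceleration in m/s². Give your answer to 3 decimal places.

3.668 m/s²

Resolving the weight along the incline: the component pulling the block down the slope is mg sin 50° = 22.7 × 9.81 × 0.7660 = 170.578 N, and the normal force is N = mg cos 50° = 22.7 × 9.81 × 0.6428 = 143.143 N.
Kinetic friction acts up the slope with magnitude f = μN = 0.61 × 143.143 = 87.317 N.
Net force along the incline is 170.578 − 87.317 = 83.261 N, so a = 83.261 / 22.7 = 3.6679 m/s².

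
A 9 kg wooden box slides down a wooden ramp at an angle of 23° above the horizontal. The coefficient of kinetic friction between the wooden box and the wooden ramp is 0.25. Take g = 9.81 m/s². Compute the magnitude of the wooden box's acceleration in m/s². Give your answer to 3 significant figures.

Resolving the weight along the incline: the component pulling the wooden box down the slope is mg sin 23° = 9 × 9.81 × 0.3907 = 34.495 N, and the normal force is N = mg cos 23° = 9 × 9.81 × 0.9205 = 81.271 N.
Kinetic friction acts up the slope with magnitude f = μN = 0.25 × 81.271 = 20.318 N.
Net force along the incline is 34.495 − 20.318 = 14.177 N, so a = 14.177 / 9 = 1.5752 m/s².

1.58 m/s²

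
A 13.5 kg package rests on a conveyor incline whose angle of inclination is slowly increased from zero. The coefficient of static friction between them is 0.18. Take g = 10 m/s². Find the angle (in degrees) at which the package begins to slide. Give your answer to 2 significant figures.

10°

At the threshold of sliding, static friction is at its maximum μ_s N and exactly balances the weight component along the incline: mg sin θ = μ_s mg cos θ.
Hence tan θ = μ_s = 0.18, so θ = arctan(0.18) = 10.2040°.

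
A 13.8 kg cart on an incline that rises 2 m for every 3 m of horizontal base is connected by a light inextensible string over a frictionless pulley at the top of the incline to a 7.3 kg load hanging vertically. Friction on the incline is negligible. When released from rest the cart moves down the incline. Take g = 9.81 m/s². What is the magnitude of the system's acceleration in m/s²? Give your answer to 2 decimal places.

0.16 m/s²

For the cart on the incline: the weight component along the slope is m₁g sin 33.69° = 13.8 × 9.81 × 0.5547 = 75.094 N and the normal force is N = m₁g cos 33.69° = 112.641 N.
Newton's second law for the cart (down-slope positive): 75.094 − T = 13.8 a. For the hanging load (upward positive): T − 7.3 × 9.81 = 7.3 a.
Adding the two equations eliminates T: 3.481 = 21.1 a, so a = 0.1650 m/s².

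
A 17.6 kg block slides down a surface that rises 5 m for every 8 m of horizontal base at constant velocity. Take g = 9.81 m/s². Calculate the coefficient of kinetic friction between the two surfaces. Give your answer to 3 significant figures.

0.625

At constant velocity the net force along the incline is zero: mg sin 32.01° = μ mg cos 32.01°.
So μ = tan 32.01° = 0.5300 / 0.8480 = 0.6250.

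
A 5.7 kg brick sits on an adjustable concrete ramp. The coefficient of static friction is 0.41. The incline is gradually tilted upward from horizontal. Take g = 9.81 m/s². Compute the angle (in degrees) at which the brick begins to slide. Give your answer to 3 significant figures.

At the threshold of sliding, static friction is at its maximum μ_s N and exactly balances the weight component along the incline: mg sin θ = μ_s mg cos θ.
Hence tan θ = μ_s = 0.41, so θ = arctan(0.41) = 22.2936°.

22.3°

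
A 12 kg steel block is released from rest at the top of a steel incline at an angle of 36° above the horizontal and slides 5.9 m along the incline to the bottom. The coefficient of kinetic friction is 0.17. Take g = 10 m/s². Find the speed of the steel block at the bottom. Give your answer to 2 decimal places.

7.29 m/s

The weight component along the incline is mg sin 36° = 70.534 N and the normal force is N = mg cos 36° = 97.082 N.
Friction up the slope is f = μN = 0.17 × 97.082 = 16.504 N, so the net downslope force is 70.534 − 16.504 = 54.030 N and a = 54.030 / 12 = 4.5025 m/s².
Starting from rest over a distance of 5.9 m, v² = 2aL = 2 × 4.5025 × 5.9 = 53.1295, so v = 7.2890 m/s.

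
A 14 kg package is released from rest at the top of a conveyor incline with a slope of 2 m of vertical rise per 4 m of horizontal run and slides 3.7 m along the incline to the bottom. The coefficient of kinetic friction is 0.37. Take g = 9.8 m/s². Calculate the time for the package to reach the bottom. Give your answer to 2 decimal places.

2.55 s

The weight component along the incline is mg sin 26.57° = 61.358 N and the normal force is N = mg cos 26.57° = 122.715 N.
Friction up the slope is f = μN = 0.37 × 122.715 = 45.405 N, so the net downslope force is 61.358 − 45.405 = 15.953 N and a = 15.953 / 14 = 1.1395 m/s².
Starting from rest, L = ½at², so t = √(2L/a) = √(2 × 3.7 / 1.1395) = 2.5483 s.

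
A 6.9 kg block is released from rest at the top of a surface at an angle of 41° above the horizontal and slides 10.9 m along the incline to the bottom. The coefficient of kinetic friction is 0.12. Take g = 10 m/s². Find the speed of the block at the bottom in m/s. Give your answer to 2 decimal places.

11.10 m/s

The weight component along the incline is mg sin 41° = 45.268 N and the normal force is N = mg cos 41° = 52.075 N.
Friction up the slope is f = μN = 0.12 × 52.075 = 6.249 N, so the net downslope force is 45.268 − 6.249 = 39.019 N and a = 39.019 / 6.9 = 5.6549 m/s².
Starting from rest over a distance of 10.9 m, v² = 2aL = 2 × 5.6549 × 10.9 = 123.2768, so v = 11.1030 m/s.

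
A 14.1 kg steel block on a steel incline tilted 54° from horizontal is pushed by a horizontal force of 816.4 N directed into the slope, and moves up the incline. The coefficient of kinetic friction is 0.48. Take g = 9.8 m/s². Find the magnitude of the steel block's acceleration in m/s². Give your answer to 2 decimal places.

0.86 m/s²

The horizontal push has components F cos 54° = 816.4 × 0.5878 = 479.880 N up the incline and F sin 54° = 816.4 × 0.8090 = 660.468 N pressing into the surface.
The normal force is therefore N = mg cos 54° + F sin 54° = 81.222 + 660.468 = 741.690 N, and kinetic friction down the slope is μN = 0.48 × 741.690 = 356.011 N.
Along the incline: F cos 54° − mg sin 54° − μN = ma, so 479.880 − 111.788 − 356.011 = 14.1 a, giving a = 0.8568 m/s².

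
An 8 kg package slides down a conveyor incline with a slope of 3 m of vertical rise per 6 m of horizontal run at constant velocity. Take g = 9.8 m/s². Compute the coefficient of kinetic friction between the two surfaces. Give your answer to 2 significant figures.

At constant velocity the net force along the incline is zero: mg sin 26.57° = μ mg cos 26.57°.
So μ = tan 26.57° = 0.4472 / 0.8944 = 0.5000.

0.50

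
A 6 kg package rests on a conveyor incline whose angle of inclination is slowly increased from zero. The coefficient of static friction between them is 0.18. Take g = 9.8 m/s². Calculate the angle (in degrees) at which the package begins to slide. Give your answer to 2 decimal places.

At the threshold of sliding, static friction is at its maximum μ_s N and exactly balances the weight component along the incline: mg sin θ = μ_s mg cos θ.
Hence tan θ = μ_s = 0.18, so θ = arctan(0.18) = 10.2040°.

10.20°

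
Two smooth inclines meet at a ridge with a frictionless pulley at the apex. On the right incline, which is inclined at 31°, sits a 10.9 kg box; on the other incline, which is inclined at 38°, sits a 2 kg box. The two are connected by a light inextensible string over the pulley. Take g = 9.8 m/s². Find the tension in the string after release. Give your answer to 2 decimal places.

Resolve each weight along its own incline: the 10.9 kg mass has component 10.9 × 9.8 × sin 31° = 55.016 N down its slope, and the 2 kg mass has 2 × 9.8 × sin 38° = 12.067 N down its slope.
The 10.9 kg side's 55.016 N exceeds the other side's 12.067 N, so that mass slides down and the 2 kg mass slides up. Taking that direction as positive, Newton's second law for the whole system gives 55.016 − 12.067 = (10.9 + 2) a, so a = 42.949 / 12.9 = 3.3294 m/s².
For the 2 kg mass (up-slope positive): T − 12.067 = 2 × 3.3294, so T = 18.726 N.

18.73 N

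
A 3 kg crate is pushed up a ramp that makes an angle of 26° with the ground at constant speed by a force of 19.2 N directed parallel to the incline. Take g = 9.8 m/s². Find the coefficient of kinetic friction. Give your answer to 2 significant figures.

At constant speed ΣF = 0 along the incline. The applied 19.2 N acts up the slope; the weight component mg sin 26° = 12.888 N and kinetic friction μN both act down the slope.
So 19.2 = 12.888 + μ × 26.425, giving μ = (19.2 − 12.888) / 26.425 = 0.2389.

0.24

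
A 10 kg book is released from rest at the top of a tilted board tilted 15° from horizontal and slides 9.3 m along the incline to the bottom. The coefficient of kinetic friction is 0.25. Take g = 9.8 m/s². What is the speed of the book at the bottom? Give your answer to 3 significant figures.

The weight component along the incline is mg sin 15° = 25.364 N and the normal force is N = mg cos 15° = 94.661 N.
Friction up the slope is f = μN = 0.25 × 94.661 = 23.665 N, so the net downslope force is 25.364 − 23.665 = 1.699 N and a = 1.699 / 10 = 0.1699 m/s².
Starting from rest over a distance of 9.3 m, v² = 2aL = 2 × 0.1699 × 9.3 = 3.1601, so v = 1.7777 m/s.

1.78 m/s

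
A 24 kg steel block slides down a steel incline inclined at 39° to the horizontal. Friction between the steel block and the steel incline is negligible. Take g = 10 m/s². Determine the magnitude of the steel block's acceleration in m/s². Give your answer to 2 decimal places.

Resolving the weight along the incline: the component pulling the steel block down the slope is mg sin 39° = 24 × 10 × 0.6293 = 151.032 N, and the normal force is N = mg cos 39° = 24 × 10 × 0.7771 = 186.504 N.
With no friction the net force along the incline is 151.032 N, so a = g sin 39° = 151.032 / 24 = 6.2930 m/s².

6.29 m/s²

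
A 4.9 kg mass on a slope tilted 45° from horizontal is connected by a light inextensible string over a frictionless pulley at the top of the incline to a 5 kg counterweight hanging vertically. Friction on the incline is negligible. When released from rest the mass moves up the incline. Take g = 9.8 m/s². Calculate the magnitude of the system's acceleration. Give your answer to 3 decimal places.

For the mass on the incline: the weight component along the slope is m₁g sin 45° = 4.9 × 9.8 × 0.7071 = 33.955 N and the normal force is N = m₁g cos 45° = 33.955 N.
Newton's second law for the mass (up-slope positive): T − 33.955 = 4.9 a. For the hanging counterweight (downward positive): 5 × 9.8 − T = 5 a.
Adding the two equations eliminates T: 15.045 = 9.9 a, so a = 1.5197 m/s².

1.520 m/s²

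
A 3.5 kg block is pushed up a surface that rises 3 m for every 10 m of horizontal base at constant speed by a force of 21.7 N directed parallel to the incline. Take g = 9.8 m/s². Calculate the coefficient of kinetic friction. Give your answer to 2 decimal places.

At constant speed ΣF = 0 along the incline. The applied 21.7 N acts up the slope; the weight component mg sin 16.70° = 9.856 N and kinetic friction μN both act down the slope.
So 21.7 = 9.856 + μ × 32.853, giving μ = (21.7 − 9.856) / 32.853 = 0.3605.

0.36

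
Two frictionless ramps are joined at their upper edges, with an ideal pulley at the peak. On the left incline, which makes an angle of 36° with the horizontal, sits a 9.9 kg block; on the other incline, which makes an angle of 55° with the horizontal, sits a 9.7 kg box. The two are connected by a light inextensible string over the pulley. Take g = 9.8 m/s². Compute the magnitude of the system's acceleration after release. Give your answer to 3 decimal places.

Resolve each weight along its own incline: the 9.9 kg mass has component 9.9 × 9.8 × sin 36° = 57.027 N down its slope, and the 9.7 kg mass has 9.7 × 9.8 × sin 55° = 77.869 N down its slope.
The 9.7 kg side's 77.869 N exceeds the other side's 57.027 N, so that mass slides down and the 9.9 kg mass slides up. Taking that direction as positive, Newton's second law for the whole system gives 77.869 − 57.027 = (9.9 + 9.7) a, so a = 20.842 / 19.6 = 1.0634 m/s².

1.063 m/s²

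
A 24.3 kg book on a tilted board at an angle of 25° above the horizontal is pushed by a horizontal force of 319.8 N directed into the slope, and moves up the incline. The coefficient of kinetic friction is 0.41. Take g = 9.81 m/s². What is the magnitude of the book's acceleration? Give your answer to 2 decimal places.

1.86 m/s²

The horizontal push has components F cos 25° = 319.8 × 0.9063 = 289.835 N up the incline and F sin 25° = 319.8 × 0.4226 = 135.147 N pressing into the surface.
The normal force is therefore N = mg cos 25° + F sin 25° = 216.047 + 135.147 = 351.194 N, and kinetic friction down the slope is μN = 0.41 × 351.194 = 143.990 N.
Along the incline: F cos 25° − mg sin 25° − μN = ma, so 289.835 − 100.741 − 143.990 = 24.3 a, giving a = 1.8561 m/s².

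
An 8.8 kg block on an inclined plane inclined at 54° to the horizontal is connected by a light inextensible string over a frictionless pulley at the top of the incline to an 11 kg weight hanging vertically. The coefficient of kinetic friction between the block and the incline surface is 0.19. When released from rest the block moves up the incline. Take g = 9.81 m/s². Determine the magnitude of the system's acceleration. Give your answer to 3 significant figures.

For the block on the incline: the weight component along the slope is m₁g sin 54° = 8.8 × 9.81 × 0.8090 = 69.839 N and the normal force is N = m₁g cos 54° = 50.742 N.
Kinetic friction opposes the block's motion up the incline: f = μN = 0.19 × 50.742 = 9.641 N acting down the slope.
Newton's second law for the block (up-slope positive): T − 69.839 − 9.641 = 8.8 a. For the hanging weight (downward positive): 11 × 9.81 − T = 11 a.
Adding the two equations eliminates T: 28.430 = 19.8 a, so a = 1.4359 m/s².

1.44 m/s²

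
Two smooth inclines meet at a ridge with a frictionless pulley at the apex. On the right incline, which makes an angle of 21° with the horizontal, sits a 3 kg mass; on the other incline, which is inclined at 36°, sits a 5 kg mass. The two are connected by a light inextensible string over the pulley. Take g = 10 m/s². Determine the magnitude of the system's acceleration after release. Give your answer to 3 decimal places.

Resolve each weight along its own incline: the 3 kg mass has component 3 × 10 × sin 21° = 10.751 N down its slope, and the 5 kg mass has 5 × 10 × sin 36° = 29.389 N down its slope.
The 5 kg side's 29.389 N exceeds the other side's 10.751 N, so that mass slides down and the 3 kg mass slides up. Taking that direction as positive, Newton's second law for the whole system gives 29.389 − 10.751 = (3 + 5) a, so a = 18.638 / 8 = 2.3298 m/s².

2.330 m/s²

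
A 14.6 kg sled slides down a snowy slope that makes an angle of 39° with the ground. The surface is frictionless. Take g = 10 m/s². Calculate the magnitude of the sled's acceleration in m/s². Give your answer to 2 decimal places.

6.29 m/s²

Resolving the weight along the incline: the component pulling the sled down the slope is mg sin 39° = 14.6 × 10 × 0.6293 = 91.878 N, and the normal force is N = mg cos 39° = 14.6 × 10 × 0.7771 = 113.457 N.
With no friction the net force along the incline is 91.878 N, so a = g sin 39° = 91.878 / 14.6 = 6.2930 m/s².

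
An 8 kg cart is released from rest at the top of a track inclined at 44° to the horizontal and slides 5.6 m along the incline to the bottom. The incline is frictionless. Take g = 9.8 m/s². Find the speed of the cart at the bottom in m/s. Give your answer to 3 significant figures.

8.73 m/s

The weight component along the incline is mg sin 44° = 54.461 N and the normal force is N = mg cos 44° = 56.396 N.
With no friction, a = g sin 44° = 6.8077 m/s².
Starting from rest over a distance of 5.6 m, v² = 2aL = 2 × 6.8077 × 5.6 = 76.2462, so v = 8.7319 m/s.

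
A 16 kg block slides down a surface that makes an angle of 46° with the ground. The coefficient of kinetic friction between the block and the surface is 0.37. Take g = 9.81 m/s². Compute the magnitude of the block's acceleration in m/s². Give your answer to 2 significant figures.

Resolving the weight along the incline: the component pulling the block down the slope is mg sin 46° = 16 × 9.81 × 0.7193 = 112.901 N, and the normal force is N = mg cos 46° = 16 × 9.81 × 0.6947 = 109.040 N.
Kinetic friction acts up the slope with magnitude f = μN = 0.37 × 109.040 = 40.345 N.
Net force along the incline is 112.901 − 40.345 = 72.556 N, so a = 72.556 / 16 = 4.5347 m/s².

4.5 m/s²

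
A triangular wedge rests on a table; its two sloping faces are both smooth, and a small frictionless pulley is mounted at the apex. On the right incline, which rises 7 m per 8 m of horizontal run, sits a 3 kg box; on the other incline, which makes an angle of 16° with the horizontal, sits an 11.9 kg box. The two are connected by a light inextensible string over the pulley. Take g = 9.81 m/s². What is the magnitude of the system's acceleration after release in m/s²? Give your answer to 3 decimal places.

0.859 m/s²

Resolve each weight along its own incline: the 3 kg mass has component 3 × 9.81 × sin 41.19° = 19.380 N down its slope, and the 11.9 kg mass has 11.9 × 9.81 × sin 16° = 32.178 N down its slope.
The 11.9 kg side's 32.178 N exceeds the other side's 19.380 N, so that mass slides down and the 3 kg mass slides up. Taking that direction as positive, Newton's second law for the whole system gives 32.178 − 19.380 = (3 + 11.9) a, so a = 12.798 / 14.9 = 0.8589 m/s².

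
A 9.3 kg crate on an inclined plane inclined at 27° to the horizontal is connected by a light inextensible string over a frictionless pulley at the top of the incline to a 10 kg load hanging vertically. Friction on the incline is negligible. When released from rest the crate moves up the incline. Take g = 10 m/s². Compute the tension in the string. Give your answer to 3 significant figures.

70.1 N

For the crate on the incline: the weight component along the slope is m₁g sin 27° = 9.3 × 10 × 0.4540 = 42.222 N and the normal force is N = m₁g cos 27° = 82.864 N.
Newton's second law for the crate (up-slope positive): T − 42.222 = 9.3 a. For the hanging load (downward positive): 10 × 10 − T = 10 a.
Adding the two equations eliminates T: 57.778 = 19.3 a, so a = 2.9937 m/s².
Then from the hanging load's equation, T = 10 × (10 − 2.9937) = 70.063 N.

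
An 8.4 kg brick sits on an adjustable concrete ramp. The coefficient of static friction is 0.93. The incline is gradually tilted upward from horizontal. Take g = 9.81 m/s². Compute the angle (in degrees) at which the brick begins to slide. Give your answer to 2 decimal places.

42.92°

At the threshold of sliding, static friction is at its maximum μ_s N and exactly balances the weight component along the incline: mg sin θ = μ_s mg cos θ.
Hence tan θ = μ_s = 0.93, so θ = arctan(0.93) = 42.9228°.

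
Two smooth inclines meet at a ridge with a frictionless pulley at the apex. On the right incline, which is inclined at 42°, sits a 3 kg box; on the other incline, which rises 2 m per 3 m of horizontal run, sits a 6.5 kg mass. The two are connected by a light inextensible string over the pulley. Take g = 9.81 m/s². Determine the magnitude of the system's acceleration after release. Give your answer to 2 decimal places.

Resolve each weight along its own incline: the 3 kg mass has component 3 × 9.81 × sin 42° = 19.693 N down its slope, and the 6.5 kg mass has 6.5 × 9.81 × sin 33.69° = 35.370 N down its slope.
The 6.5 kg side's 35.370 N exceeds the other side's 19.693 N, so that mass slides down and the 3 kg mass slides up. Taking that direction as positive, Newton's second law for the whole system gives 35.370 − 19.693 = (3 + 6.5) a, so a = 15.677 / 9.5 = 1.6502 m/s².

1.65 m/s²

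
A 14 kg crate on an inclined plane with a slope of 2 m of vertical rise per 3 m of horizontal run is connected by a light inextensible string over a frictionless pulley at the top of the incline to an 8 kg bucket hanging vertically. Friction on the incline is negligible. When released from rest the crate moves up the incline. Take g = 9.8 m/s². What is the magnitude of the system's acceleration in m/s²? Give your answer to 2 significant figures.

0.10 m/s²

For the crate on the incline: the weight component along the slope is m₁g sin 33.69° = 14 × 9.8 × 0.5547 = 76.105 N and the normal force is N = m₁g cos 33.69° = 114.157 N.
Newton's second law for the crate (up-slope positive): T − 76.105 = 14 a. For the hanging bucket (downward positive): 8 × 9.8 − T = 8 a.
Adding the two equations eliminates T: 2.295 = 22 a, so a = 0.1043 m/s².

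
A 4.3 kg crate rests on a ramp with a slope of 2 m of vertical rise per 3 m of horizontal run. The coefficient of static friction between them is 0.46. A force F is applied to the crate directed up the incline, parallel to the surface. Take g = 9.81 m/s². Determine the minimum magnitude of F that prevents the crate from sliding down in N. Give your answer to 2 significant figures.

7.3 N

The normal force is N = mg cos 33.69° = 35.098 N. With F at its minimum the crate is on the verge of sliding down, so static friction is at its maximum μ_s N = 0.46 × 35.098 = 16.145 N and acts up the slope.
Equilibrium along the incline: F + μ_s N = mg sin 33.69°, so F = 23.399 − 16.145 = 7.254 N.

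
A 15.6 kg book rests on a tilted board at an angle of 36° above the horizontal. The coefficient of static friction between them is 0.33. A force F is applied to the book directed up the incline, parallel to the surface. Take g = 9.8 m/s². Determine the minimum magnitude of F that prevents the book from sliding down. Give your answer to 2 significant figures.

49 N

The normal force is N = mg cos 36° = 123.683 N. With F at its minimum the book is on the verge of sliding down, so static friction is at its maximum μ_s N = 0.33 × 123.683 = 40.815 N and acts up the slope.
Equilibrium along the incline: F + μ_s N = mg sin 36°, so F = 89.861 − 40.815 = 49.046 N.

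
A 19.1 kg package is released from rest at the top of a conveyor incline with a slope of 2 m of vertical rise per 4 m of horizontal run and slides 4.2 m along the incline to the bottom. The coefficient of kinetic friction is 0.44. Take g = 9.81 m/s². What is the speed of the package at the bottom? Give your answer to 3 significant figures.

2.10 m/s

The weight component along the incline is mg sin 26.57° = 83.795 N and the normal force is N = mg cos 26.57° = 167.590 N.
Friction up the slope is f = μN = 0.44 × 167.590 = 73.740 N, so the net downslope force is 83.795 − 73.740 = 10.055 N and a = 10.055 / 19.1 = 0.5264 m/s².
Starting from rest over a distance of 4.2 m, v² = 2aL = 2 × 0.5264 × 4.2 = 4.4218, so v = 2.1028 m/s.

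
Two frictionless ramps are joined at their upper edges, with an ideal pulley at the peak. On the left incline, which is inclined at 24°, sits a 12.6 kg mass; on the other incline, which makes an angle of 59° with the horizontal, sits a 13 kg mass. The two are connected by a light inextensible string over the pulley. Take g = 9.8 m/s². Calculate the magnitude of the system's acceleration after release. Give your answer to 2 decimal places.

2.30 m/s²

Resolve each weight along its own incline: the 12.6 kg mass has component 12.6 × 9.8 × sin 24° = 50.224 N down its slope, and the 13 kg mass has 13 × 9.8 × sin 59° = 109.203 N down its slope.
The 13 kg side's 109.203 N exceeds the other side's 50.224 N, so that mass slides down and the 12.6 kg mass slides up. Taking that direction as positive, Newton's second law for the whole system gives 109.203 − 50.224 = (12.6 + 13) a, so a = 58.979 / 25.6 = 2.3039 m/s².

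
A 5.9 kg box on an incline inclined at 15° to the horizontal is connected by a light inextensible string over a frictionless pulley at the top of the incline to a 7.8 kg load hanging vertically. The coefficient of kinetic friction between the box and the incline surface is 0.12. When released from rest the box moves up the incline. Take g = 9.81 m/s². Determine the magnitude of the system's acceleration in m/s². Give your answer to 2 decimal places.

4.00 m/s²

For the box on the incline: the weight component along the slope is m₁g sin 15° = 5.9 × 9.81 × 0.2588 = 14.979 N and the normal force is N = m₁g cos 15° = 55.907 N.
Kinetic friction opposes the box's motion up the incline: f = μN = 0.12 × 55.907 = 6.709 N acting down the slope.
Newton's second law for the box (up-slope positive): T − 14.979 − 6.709 = 5.9 a. For the hanging load (downward positive): 7.8 × 9.81 − T = 7.8 a.
Adding the two equations eliminates T: 54.830 = 13.7 a, so a = 4.0022 m/s².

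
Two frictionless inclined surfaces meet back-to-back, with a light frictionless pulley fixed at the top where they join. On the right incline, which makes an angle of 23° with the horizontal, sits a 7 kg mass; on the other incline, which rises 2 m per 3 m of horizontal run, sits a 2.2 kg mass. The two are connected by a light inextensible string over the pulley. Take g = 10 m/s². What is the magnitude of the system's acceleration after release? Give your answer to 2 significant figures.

1.6 m/s²

Resolve each weight along its own incline: the 7 kg mass has component 7 × 10 × sin 23° = 27.351 N down its slope, and the 2.2 kg mass has 2.2 × 10 × sin 33.69° = 12.203 N down its slope.
The 7 kg side's 27.351 N exceeds the other side's 12.203 N, so that mass slides down and the 2.2 kg mass slides up. Taking that direction as positive, Newton's second law for the whole system gives 27.351 − 12.203 = (7 + 2.2) a, so a = 15.148 / 9.2 = 1.6465 m/s².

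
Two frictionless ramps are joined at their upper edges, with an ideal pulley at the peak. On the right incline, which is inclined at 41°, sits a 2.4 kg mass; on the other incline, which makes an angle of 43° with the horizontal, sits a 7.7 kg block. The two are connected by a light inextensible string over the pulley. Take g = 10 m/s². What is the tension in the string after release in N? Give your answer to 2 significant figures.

Resolve each weight along its own incline: the 2.4 kg mass has component 2.4 × 10 × sin 41° = 15.745 N down its slope, and the 7.7 kg mass has 7.7 × 10 × sin 43° = 52.514 N down its slope.
The 7.7 kg side's 52.514 N exceeds the other side's 15.745 N, so that mass slides down and the 2.4 kg mass slides up. Taking that direction as positive, Newton's second law for the whole system gives 52.514 − 15.745 = (2.4 + 7.7) a, so a = 36.769 / 10.1 = 3.6405 m/s².
For the 2.4 kg mass (up-slope positive): T − 15.745 = 2.4 × 3.6405, so T = 24.482 N.

24 N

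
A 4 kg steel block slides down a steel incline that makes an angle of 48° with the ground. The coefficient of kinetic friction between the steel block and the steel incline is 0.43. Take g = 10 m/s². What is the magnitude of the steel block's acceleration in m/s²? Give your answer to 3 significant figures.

Resolving the weight along the incline: the component pulling the steel block down the slope is mg sin 48° = 4 × 10 × 0.7431 = 29.724 N, and the normal force is N = mg cos 48° = 4 × 10 × 0.6691 = 26.764 N.
Kinetic friction acts up the slope with magnitude f = μN = 0.43 × 26.764 = 11.509 N.
Net force along the incline is 29.724 − 11.509 = 18.215 N, so a = 18.215 / 4 = 4.5537 m/s².

4.55 m/s²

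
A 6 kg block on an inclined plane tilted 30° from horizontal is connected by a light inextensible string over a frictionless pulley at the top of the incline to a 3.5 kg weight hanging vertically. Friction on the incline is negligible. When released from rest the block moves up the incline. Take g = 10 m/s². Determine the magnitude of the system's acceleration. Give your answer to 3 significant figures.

For the block on the incline: the weight component along the slope is m₁g sin 30° = 6 × 10 × 0.5000 = 30.000 N and the normal force is N = m₁g cos 30° = 51.962 N.
Newton's second law for the block (up-slope positive): T − 30.000 = 6 a. For the hanging weight (downward positive): 3.5 × 10 − T = 3.5 a.
Adding the two equations eliminates T: 5.000 = 9.5 a, so a = 0.5263 m/s².

0.526 m/s²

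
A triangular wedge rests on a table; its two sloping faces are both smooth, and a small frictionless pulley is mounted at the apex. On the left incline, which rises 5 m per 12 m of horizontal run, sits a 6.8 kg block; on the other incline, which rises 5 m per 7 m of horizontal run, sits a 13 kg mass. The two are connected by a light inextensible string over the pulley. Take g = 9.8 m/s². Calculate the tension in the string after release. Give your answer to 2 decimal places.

Resolve each weight along its own incline: the 6.8 kg mass has component 6.8 × 9.8 × sin 22.62° = 25.631 N down its slope, and the 13 kg mass has 13 × 9.8 × sin 35.54° = 74.050 N down its slope.
The 13 kg side's 74.050 N exceeds the other side's 25.631 N, so that mass slides down and the 6.8 kg mass slides up. Taking that direction as positive, Newton's second law for the whole system gives 74.050 − 25.631 = (6.8 + 13) a, so a = 48.419 / 19.8 = 2.4454 m/s².
For the 6.8 kg mass (up-slope positive): T − 25.631 = 6.8 × 2.4454, so T = 42.260 N.

42.26 N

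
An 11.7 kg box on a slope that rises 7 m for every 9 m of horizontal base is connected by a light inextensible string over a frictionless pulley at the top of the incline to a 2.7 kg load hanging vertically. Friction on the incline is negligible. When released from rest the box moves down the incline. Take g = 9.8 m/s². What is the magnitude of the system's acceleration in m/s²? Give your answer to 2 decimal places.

3.05 m/s²

For the box on the incline: the weight component along the slope is m₁g sin 37.87° = 11.7 × 9.8 × 0.6139 = 70.390 N and the normal force is N = m₁g cos 37.87° = 90.507 N.
Newton's second law for the box (down-slope positive): 70.390 − T = 11.7 a. For the hanging load (upward positive): T − 2.7 × 9.8 = 2.7 a.
Adding the two equations eliminates T: 43.930 = 14.4 a, so a = 3.0507 m/s².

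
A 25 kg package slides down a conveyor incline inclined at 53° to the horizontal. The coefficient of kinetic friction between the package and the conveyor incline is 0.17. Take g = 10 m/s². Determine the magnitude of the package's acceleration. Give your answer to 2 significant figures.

7.0 m/s²

Resolving the weight along the incline: the component pulling the package down the slope is mg sin 53° = 25 × 10 × 0.7986 = 199.650 N, and the normal force is N = mg cos 53° = 25 × 10 × 0.6018 = 150.450 N.
Kinetic friction acts up the slope with magnitude f = μN = 0.17 × 150.450 = 25.576 N.
Net force along the incline is 199.650 − 25.576 = 174.074 N, so a = 174.074 / 25 = 6.9630 m/s².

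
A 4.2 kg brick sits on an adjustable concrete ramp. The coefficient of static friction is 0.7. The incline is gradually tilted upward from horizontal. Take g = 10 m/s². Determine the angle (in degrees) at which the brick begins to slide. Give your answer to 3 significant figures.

35.0°

At the threshold of sliding, static friction is at its maximum μ_s N and exactly balances the weight component along the incline: mg sin θ = μ_s mg cos θ.
Hence tan θ = μ_s = 0.7, so θ = arctan(0.7) = 34.9920°.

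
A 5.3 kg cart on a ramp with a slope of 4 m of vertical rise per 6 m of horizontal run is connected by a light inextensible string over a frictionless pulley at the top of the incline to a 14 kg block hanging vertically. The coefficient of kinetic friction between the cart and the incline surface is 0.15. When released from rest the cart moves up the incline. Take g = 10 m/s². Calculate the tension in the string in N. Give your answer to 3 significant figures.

64.6 N

For the cart on the incline: the weight component along the slope is m₁g sin 33.69° = 5.3 × 10 × 0.5547 = 29.399 N and the normal force is N = m₁g cos 33.69° = 44.099 N.
Kinetic friction opposes the cart's motion up the incline: f = μN = 0.15 × 44.099 = 6.615 N acting down the slope.
Newton's second law for the cart (up-slope positive): T − 29.399 − 6.615 = 5.3 a. For the hanging block (downward positive): 14 × 10 − T = 14 a.
Adding the two equations eliminates T: 103.986 = 19.3 a, so a = 5.3879 m/s².
Then from the hanging block's equation, T = 14 × (10 − 5.3879) = 64.569 N.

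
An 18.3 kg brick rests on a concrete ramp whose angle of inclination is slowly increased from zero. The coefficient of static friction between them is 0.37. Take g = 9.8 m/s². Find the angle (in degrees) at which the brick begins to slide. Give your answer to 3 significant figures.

At the threshold of sliding, static friction is at its maximum μ_s N and exactly balances the weight component along the incline: mg sin θ = μ_s mg cos θ.
Hence tan θ = μ_s = 0.37, so θ = arctan(0.37) = 20.3045°.

20.3°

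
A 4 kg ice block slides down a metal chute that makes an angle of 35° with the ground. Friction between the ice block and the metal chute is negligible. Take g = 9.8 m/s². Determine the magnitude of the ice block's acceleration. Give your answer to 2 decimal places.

5.62 m/s²

Resolving the weight along the incline: the component pulling the ice block down the slope is mg sin 35° = 4 × 9.8 × 0.5736 = 22.485 N, and the normal force is N = mg cos 35° = 4 × 9.8 × 0.8192 = 32.113 N.
With no friction the net force along the incline is 22.485 N, so a = g sin 35° = 22.485 / 4 = 5.6212 m/s².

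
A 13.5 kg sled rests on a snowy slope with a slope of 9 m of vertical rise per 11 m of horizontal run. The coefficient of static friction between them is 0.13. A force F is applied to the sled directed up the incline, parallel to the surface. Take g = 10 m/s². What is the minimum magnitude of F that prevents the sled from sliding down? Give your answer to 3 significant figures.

The normal force is N = mg cos 39.29° = 104.484 N. With F at its minimum the sled is on the verge of sliding down, so static friction is at its maximum μ_s N = 0.13 × 104.484 = 13.583 N and acts up the slope.
Equilibrium along the incline: F + μ_s N = mg sin 39.29°, so F = 85.487 − 13.583 = 71.904 N.

71.9 N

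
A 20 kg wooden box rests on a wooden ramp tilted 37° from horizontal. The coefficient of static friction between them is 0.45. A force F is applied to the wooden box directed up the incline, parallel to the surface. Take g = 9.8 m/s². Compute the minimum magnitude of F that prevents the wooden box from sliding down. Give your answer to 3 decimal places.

The normal force is N = mg cos 37° = 156.533 N. With F at its minimum the wooden box is on the verge of sliding down, so static friction is at its maximum μ_s N = 0.45 × 156.533 = 70.440 N and acts up the slope.
Equilibrium along the incline: F + μ_s N = mg sin 37°, so F = 117.956 − 70.440 = 47.516 N.

47.516 N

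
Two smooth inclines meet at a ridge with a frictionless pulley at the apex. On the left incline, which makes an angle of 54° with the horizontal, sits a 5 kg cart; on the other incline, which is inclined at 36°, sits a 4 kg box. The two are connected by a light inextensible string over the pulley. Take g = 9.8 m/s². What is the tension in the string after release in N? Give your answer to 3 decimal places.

Resolve each weight along its own incline: the 5 kg mass has component 5 × 9.8 × sin 54° = 39.642 N down its slope, and the 4 kg mass has 4 × 9.8 × sin 36° = 23.041 N down its slope.
The 5 kg side's 39.642 N exceeds the other side's 23.041 N, so that mass slides down and the 4 kg mass slides up. Taking that direction as positive, Newton's second law for the whole system gives 39.642 − 23.041 = (5 + 4) a, so a = 16.601 / 9 = 1.8446 m/s².
For the 4 kg mass (up-slope positive): T − 23.041 = 4 × 1.8446, so T = 30.419 N.

30.419 N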